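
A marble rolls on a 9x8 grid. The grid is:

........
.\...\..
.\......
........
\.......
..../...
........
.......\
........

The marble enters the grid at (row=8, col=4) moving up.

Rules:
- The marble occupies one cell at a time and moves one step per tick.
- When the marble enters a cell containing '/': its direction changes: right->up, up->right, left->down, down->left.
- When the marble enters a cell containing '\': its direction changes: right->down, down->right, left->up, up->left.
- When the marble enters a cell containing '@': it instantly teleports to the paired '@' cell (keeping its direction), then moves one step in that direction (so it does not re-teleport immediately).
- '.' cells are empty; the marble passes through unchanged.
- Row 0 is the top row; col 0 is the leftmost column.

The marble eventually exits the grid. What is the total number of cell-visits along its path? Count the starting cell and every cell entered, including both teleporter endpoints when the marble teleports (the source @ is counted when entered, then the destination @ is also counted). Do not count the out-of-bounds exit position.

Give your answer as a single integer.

Answer: 7

Derivation:
Step 1: enter (8,4), '.' pass, move up to (7,4)
Step 2: enter (7,4), '.' pass, move up to (6,4)
Step 3: enter (6,4), '.' pass, move up to (5,4)
Step 4: enter (5,4), '/' deflects up->right, move right to (5,5)
Step 5: enter (5,5), '.' pass, move right to (5,6)
Step 6: enter (5,6), '.' pass, move right to (5,7)
Step 7: enter (5,7), '.' pass, move right to (5,8)
Step 8: at (5,8) — EXIT via right edge, pos 5
Path length (cell visits): 7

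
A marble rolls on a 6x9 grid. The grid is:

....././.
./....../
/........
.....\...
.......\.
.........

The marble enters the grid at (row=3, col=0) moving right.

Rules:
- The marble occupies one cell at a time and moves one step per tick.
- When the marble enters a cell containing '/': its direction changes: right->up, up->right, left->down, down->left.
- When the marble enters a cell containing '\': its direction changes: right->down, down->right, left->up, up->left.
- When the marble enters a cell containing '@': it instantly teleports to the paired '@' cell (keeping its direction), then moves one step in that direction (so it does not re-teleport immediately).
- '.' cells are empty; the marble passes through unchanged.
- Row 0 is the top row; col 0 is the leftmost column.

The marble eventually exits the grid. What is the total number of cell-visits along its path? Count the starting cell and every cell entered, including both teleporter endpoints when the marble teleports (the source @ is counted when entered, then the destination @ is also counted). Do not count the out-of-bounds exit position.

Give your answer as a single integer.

Step 1: enter (3,0), '.' pass, move right to (3,1)
Step 2: enter (3,1), '.' pass, move right to (3,2)
Step 3: enter (3,2), '.' pass, move right to (3,3)
Step 4: enter (3,3), '.' pass, move right to (3,4)
Step 5: enter (3,4), '.' pass, move right to (3,5)
Step 6: enter (3,5), '\' deflects right->down, move down to (4,5)
Step 7: enter (4,5), '.' pass, move down to (5,5)
Step 8: enter (5,5), '.' pass, move down to (6,5)
Step 9: at (6,5) — EXIT via bottom edge, pos 5
Path length (cell visits): 8

Answer: 8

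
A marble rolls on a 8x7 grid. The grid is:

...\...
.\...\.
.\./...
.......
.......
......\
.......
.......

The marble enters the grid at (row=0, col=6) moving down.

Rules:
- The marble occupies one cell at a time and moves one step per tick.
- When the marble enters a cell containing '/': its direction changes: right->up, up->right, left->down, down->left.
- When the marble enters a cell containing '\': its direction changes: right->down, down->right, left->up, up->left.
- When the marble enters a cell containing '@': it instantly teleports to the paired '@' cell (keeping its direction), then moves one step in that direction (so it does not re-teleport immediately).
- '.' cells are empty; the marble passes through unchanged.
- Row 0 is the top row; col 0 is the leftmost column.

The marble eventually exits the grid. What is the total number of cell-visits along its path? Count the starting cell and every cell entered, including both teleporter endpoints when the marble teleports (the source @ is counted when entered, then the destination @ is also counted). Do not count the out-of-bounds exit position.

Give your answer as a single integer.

Step 1: enter (0,6), '.' pass, move down to (1,6)
Step 2: enter (1,6), '.' pass, move down to (2,6)
Step 3: enter (2,6), '.' pass, move down to (3,6)
Step 4: enter (3,6), '.' pass, move down to (4,6)
Step 5: enter (4,6), '.' pass, move down to (5,6)
Step 6: enter (5,6), '\' deflects down->right, move right to (5,7)
Step 7: at (5,7) — EXIT via right edge, pos 5
Path length (cell visits): 6

Answer: 6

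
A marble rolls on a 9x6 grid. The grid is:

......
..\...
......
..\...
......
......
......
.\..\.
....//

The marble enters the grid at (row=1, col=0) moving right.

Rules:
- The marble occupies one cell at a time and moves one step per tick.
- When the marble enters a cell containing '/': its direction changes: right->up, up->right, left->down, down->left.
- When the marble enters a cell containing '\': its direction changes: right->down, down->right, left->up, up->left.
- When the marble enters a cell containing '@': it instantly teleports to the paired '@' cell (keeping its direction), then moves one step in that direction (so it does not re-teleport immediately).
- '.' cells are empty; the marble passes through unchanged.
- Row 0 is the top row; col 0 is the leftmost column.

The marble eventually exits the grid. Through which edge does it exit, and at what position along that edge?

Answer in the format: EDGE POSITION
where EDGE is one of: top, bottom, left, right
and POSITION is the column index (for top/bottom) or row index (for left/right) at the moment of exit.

Step 1: enter (1,0), '.' pass, move right to (1,1)
Step 2: enter (1,1), '.' pass, move right to (1,2)
Step 3: enter (1,2), '\' deflects right->down, move down to (2,2)
Step 4: enter (2,2), '.' pass, move down to (3,2)
Step 5: enter (3,2), '\' deflects down->right, move right to (3,3)
Step 6: enter (3,3), '.' pass, move right to (3,4)
Step 7: enter (3,4), '.' pass, move right to (3,5)
Step 8: enter (3,5), '.' pass, move right to (3,6)
Step 9: at (3,6) — EXIT via right edge, pos 3

Answer: right 3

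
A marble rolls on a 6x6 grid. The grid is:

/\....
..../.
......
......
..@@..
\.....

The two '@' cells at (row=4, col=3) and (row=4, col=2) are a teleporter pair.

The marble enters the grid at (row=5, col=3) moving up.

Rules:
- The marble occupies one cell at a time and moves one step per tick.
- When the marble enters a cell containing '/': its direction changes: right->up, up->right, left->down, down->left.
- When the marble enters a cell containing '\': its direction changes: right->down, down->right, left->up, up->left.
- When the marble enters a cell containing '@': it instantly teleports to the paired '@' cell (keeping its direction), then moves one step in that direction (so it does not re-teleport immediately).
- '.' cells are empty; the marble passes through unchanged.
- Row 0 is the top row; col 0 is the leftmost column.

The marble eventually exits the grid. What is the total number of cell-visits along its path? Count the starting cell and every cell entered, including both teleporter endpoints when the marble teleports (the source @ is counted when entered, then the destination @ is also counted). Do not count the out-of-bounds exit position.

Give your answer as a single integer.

Step 1: enter (5,3), '.' pass, move up to (4,3)
Step 2: enter (4,3), '@' teleport (4,3)->(4,2), also enter (4,2), move up to (3,2)
Step 3: enter (3,2), '.' pass, move up to (2,2)
Step 4: enter (2,2), '.' pass, move up to (1,2)
Step 5: enter (1,2), '.' pass, move up to (0,2)
Step 6: enter (0,2), '.' pass, move up to (-1,2)
Step 7: at (-1,2) — EXIT via top edge, pos 2
Path length (cell visits): 7

Answer: 7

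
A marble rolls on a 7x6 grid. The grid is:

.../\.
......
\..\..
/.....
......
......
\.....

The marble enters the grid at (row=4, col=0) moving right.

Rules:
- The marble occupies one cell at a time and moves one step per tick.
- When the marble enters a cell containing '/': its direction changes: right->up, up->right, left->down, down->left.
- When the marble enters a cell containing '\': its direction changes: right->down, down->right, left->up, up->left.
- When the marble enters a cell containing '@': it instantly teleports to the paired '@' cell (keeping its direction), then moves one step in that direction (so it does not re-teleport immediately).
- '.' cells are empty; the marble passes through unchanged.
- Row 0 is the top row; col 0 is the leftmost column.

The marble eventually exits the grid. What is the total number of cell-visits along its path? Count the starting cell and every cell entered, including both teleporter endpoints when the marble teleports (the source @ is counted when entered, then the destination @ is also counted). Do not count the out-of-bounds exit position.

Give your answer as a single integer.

Answer: 6

Derivation:
Step 1: enter (4,0), '.' pass, move right to (4,1)
Step 2: enter (4,1), '.' pass, move right to (4,2)
Step 3: enter (4,2), '.' pass, move right to (4,3)
Step 4: enter (4,3), '.' pass, move right to (4,4)
Step 5: enter (4,4), '.' pass, move right to (4,5)
Step 6: enter (4,5), '.' pass, move right to (4,6)
Step 7: at (4,6) — EXIT via right edge, pos 4
Path length (cell visits): 6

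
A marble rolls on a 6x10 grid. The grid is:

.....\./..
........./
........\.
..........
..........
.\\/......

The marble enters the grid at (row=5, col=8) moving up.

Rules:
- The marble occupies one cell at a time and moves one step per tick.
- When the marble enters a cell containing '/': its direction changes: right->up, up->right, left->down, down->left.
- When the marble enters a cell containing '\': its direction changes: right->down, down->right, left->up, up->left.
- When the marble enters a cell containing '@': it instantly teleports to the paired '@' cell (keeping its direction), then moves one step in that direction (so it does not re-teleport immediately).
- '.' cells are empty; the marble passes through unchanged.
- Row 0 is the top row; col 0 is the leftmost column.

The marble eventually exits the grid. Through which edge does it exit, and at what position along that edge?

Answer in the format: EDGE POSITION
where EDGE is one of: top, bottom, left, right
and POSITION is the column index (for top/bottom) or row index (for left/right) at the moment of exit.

Step 1: enter (5,8), '.' pass, move up to (4,8)
Step 2: enter (4,8), '.' pass, move up to (3,8)
Step 3: enter (3,8), '.' pass, move up to (2,8)
Step 4: enter (2,8), '\' deflects up->left, move left to (2,7)
Step 5: enter (2,7), '.' pass, move left to (2,6)
Step 6: enter (2,6), '.' pass, move left to (2,5)
Step 7: enter (2,5), '.' pass, move left to (2,4)
Step 8: enter (2,4), '.' pass, move left to (2,3)
Step 9: enter (2,3), '.' pass, move left to (2,2)
Step 10: enter (2,2), '.' pass, move left to (2,1)
Step 11: enter (2,1), '.' pass, move left to (2,0)
Step 12: enter (2,0), '.' pass, move left to (2,-1)
Step 13: at (2,-1) — EXIT via left edge, pos 2

Answer: left 2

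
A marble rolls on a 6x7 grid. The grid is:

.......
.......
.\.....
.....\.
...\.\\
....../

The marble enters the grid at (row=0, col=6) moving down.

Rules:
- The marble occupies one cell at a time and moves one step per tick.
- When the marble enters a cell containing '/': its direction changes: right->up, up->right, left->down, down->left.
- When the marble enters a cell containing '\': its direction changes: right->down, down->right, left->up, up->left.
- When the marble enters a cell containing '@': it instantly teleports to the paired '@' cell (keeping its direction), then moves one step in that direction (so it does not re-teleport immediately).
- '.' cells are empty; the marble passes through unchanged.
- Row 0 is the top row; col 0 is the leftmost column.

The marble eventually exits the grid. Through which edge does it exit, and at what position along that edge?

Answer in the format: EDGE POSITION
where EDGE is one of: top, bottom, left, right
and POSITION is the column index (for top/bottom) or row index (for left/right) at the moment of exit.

Step 1: enter (0,6), '.' pass, move down to (1,6)
Step 2: enter (1,6), '.' pass, move down to (2,6)
Step 3: enter (2,6), '.' pass, move down to (3,6)
Step 4: enter (3,6), '.' pass, move down to (4,6)
Step 5: enter (4,6), '\' deflects down->right, move right to (4,7)
Step 6: at (4,7) — EXIT via right edge, pos 4

Answer: right 4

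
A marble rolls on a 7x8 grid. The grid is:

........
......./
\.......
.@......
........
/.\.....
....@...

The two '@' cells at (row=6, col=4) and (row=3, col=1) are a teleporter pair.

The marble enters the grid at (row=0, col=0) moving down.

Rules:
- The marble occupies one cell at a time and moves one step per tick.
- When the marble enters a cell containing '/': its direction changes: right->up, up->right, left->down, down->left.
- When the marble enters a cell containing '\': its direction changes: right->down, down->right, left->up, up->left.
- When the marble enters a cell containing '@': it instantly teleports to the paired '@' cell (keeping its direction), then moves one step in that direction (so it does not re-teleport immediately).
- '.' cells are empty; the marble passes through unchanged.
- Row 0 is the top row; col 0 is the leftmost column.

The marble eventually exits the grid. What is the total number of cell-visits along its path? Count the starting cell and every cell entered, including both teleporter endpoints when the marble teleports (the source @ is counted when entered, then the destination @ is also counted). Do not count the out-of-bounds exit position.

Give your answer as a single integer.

Answer: 10

Derivation:
Step 1: enter (0,0), '.' pass, move down to (1,0)
Step 2: enter (1,0), '.' pass, move down to (2,0)
Step 3: enter (2,0), '\' deflects down->right, move right to (2,1)
Step 4: enter (2,1), '.' pass, move right to (2,2)
Step 5: enter (2,2), '.' pass, move right to (2,3)
Step 6: enter (2,3), '.' pass, move right to (2,4)
Step 7: enter (2,4), '.' pass, move right to (2,5)
Step 8: enter (2,5), '.' pass, move right to (2,6)
Step 9: enter (2,6), '.' pass, move right to (2,7)
Step 10: enter (2,7), '.' pass, move right to (2,8)
Step 11: at (2,8) — EXIT via right edge, pos 2
Path length (cell visits): 10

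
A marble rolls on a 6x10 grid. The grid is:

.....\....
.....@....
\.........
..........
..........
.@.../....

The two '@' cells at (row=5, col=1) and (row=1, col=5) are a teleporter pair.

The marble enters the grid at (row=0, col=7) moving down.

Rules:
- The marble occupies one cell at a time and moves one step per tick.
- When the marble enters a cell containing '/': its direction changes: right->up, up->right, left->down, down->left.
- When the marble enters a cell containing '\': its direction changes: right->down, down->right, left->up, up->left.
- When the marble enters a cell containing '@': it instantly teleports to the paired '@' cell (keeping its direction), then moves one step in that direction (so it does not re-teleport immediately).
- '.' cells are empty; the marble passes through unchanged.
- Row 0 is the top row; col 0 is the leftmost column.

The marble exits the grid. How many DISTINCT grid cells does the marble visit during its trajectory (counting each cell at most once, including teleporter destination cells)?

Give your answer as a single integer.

Step 1: enter (0,7), '.' pass, move down to (1,7)
Step 2: enter (1,7), '.' pass, move down to (2,7)
Step 3: enter (2,7), '.' pass, move down to (3,7)
Step 4: enter (3,7), '.' pass, move down to (4,7)
Step 5: enter (4,7), '.' pass, move down to (5,7)
Step 6: enter (5,7), '.' pass, move down to (6,7)
Step 7: at (6,7) — EXIT via bottom edge, pos 7
Distinct cells visited: 6 (path length 6)

Answer: 6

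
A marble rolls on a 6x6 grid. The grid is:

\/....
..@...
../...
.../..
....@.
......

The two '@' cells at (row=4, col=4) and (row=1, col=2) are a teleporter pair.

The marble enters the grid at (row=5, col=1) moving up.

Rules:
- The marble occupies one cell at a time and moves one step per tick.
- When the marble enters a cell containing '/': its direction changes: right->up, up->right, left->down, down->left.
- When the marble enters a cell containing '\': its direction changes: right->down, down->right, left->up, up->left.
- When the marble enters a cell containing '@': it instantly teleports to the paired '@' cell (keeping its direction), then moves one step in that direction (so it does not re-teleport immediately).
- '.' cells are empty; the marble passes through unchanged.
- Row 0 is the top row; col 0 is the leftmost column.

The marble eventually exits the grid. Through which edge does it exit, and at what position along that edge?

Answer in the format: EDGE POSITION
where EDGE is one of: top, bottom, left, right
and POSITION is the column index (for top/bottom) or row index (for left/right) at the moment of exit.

Step 1: enter (5,1), '.' pass, move up to (4,1)
Step 2: enter (4,1), '.' pass, move up to (3,1)
Step 3: enter (3,1), '.' pass, move up to (2,1)
Step 4: enter (2,1), '.' pass, move up to (1,1)
Step 5: enter (1,1), '.' pass, move up to (0,1)
Step 6: enter (0,1), '/' deflects up->right, move right to (0,2)
Step 7: enter (0,2), '.' pass, move right to (0,3)
Step 8: enter (0,3), '.' pass, move right to (0,4)
Step 9: enter (0,4), '.' pass, move right to (0,5)
Step 10: enter (0,5), '.' pass, move right to (0,6)
Step 11: at (0,6) — EXIT via right edge, pos 0

Answer: right 0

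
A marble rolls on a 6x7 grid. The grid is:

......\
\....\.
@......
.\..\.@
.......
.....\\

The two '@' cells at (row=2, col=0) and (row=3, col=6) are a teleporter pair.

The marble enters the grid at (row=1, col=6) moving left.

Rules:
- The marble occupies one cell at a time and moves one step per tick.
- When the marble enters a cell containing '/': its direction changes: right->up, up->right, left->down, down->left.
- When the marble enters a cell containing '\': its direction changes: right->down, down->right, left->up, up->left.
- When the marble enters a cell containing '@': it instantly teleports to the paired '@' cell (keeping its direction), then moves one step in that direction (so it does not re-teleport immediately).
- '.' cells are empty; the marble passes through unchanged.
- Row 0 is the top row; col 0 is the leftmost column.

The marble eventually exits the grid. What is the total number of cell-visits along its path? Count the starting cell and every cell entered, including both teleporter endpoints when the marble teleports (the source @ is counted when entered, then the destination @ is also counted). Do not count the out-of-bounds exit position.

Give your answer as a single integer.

Answer: 3

Derivation:
Step 1: enter (1,6), '.' pass, move left to (1,5)
Step 2: enter (1,5), '\' deflects left->up, move up to (0,5)
Step 3: enter (0,5), '.' pass, move up to (-1,5)
Step 4: at (-1,5) — EXIT via top edge, pos 5
Path length (cell visits): 3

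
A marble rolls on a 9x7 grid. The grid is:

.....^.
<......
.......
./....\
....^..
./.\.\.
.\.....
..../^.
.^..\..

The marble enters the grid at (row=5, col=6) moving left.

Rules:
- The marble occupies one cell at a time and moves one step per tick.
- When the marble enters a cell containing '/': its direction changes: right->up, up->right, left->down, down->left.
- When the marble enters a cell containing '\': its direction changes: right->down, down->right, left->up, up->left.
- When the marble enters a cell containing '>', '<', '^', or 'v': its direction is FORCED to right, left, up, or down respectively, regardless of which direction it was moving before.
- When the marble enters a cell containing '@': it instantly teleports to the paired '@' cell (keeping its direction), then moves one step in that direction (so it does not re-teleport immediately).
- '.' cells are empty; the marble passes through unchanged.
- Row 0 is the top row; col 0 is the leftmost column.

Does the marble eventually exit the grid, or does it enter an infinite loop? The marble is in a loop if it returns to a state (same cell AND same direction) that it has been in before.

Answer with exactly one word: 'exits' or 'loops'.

Step 1: enter (5,6), '.' pass, move left to (5,5)
Step 2: enter (5,5), '\' deflects left->up, move up to (4,5)
Step 3: enter (4,5), '.' pass, move up to (3,5)
Step 4: enter (3,5), '.' pass, move up to (2,5)
Step 5: enter (2,5), '.' pass, move up to (1,5)
Step 6: enter (1,5), '.' pass, move up to (0,5)
Step 7: enter (0,5), '^' forces up->up, move up to (-1,5)
Step 8: at (-1,5) — EXIT via top edge, pos 5

Answer: exits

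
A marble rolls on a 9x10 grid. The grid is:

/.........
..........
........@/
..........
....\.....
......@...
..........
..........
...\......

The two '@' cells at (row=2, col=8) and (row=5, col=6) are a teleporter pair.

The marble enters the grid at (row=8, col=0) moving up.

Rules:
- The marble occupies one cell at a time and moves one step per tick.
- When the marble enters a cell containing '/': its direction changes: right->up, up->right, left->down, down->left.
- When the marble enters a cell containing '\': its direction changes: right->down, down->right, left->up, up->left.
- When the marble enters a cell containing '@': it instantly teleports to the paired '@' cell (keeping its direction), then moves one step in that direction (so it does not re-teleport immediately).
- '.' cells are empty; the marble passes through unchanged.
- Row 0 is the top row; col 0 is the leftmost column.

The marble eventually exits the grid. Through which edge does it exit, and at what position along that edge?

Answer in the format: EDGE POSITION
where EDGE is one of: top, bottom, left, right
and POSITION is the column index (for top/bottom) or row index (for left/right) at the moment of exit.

Answer: right 0

Derivation:
Step 1: enter (8,0), '.' pass, move up to (7,0)
Step 2: enter (7,0), '.' pass, move up to (6,0)
Step 3: enter (6,0), '.' pass, move up to (5,0)
Step 4: enter (5,0), '.' pass, move up to (4,0)
Step 5: enter (4,0), '.' pass, move up to (3,0)
Step 6: enter (3,0), '.' pass, move up to (2,0)
Step 7: enter (2,0), '.' pass, move up to (1,0)
Step 8: enter (1,0), '.' pass, move up to (0,0)
Step 9: enter (0,0), '/' deflects up->right, move right to (0,1)
Step 10: enter (0,1), '.' pass, move right to (0,2)
Step 11: enter (0,2), '.' pass, move right to (0,3)
Step 12: enter (0,3), '.' pass, move right to (0,4)
Step 13: enter (0,4), '.' pass, move right to (0,5)
Step 14: enter (0,5), '.' pass, move right to (0,6)
Step 15: enter (0,6), '.' pass, move right to (0,7)
Step 16: enter (0,7), '.' pass, move right to (0,8)
Step 17: enter (0,8), '.' pass, move right to (0,9)
Step 18: enter (0,9), '.' pass, move right to (0,10)
Step 19: at (0,10) — EXIT via right edge, pos 0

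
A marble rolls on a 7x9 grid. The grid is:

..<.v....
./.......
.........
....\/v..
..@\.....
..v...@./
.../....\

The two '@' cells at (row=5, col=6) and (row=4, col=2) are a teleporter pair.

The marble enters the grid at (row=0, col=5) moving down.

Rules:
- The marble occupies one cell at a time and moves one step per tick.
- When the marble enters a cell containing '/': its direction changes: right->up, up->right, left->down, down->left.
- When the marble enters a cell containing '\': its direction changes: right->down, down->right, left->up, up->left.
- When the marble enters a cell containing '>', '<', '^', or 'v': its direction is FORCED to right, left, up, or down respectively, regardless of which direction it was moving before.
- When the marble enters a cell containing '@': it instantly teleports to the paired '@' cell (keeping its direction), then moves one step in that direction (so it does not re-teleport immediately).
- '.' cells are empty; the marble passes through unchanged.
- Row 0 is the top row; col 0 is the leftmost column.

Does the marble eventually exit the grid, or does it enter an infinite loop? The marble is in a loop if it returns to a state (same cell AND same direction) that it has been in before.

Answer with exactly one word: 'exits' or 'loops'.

Step 1: enter (0,5), '.' pass, move down to (1,5)
Step 2: enter (1,5), '.' pass, move down to (2,5)
Step 3: enter (2,5), '.' pass, move down to (3,5)
Step 4: enter (3,5), '/' deflects down->left, move left to (3,4)
Step 5: enter (3,4), '\' deflects left->up, move up to (2,4)
Step 6: enter (2,4), '.' pass, move up to (1,4)
Step 7: enter (1,4), '.' pass, move up to (0,4)
Step 8: enter (0,4), 'v' forces up->down, move down to (1,4)
Step 9: enter (1,4), '.' pass, move down to (2,4)
Step 10: enter (2,4), '.' pass, move down to (3,4)
Step 11: enter (3,4), '\' deflects down->right, move right to (3,5)
Step 12: enter (3,5), '/' deflects right->up, move up to (2,5)
Step 13: enter (2,5), '.' pass, move up to (1,5)
Step 14: enter (1,5), '.' pass, move up to (0,5)
Step 15: enter (0,5), '.' pass, move up to (-1,5)
Step 16: at (-1,5) — EXIT via top edge, pos 5

Answer: exits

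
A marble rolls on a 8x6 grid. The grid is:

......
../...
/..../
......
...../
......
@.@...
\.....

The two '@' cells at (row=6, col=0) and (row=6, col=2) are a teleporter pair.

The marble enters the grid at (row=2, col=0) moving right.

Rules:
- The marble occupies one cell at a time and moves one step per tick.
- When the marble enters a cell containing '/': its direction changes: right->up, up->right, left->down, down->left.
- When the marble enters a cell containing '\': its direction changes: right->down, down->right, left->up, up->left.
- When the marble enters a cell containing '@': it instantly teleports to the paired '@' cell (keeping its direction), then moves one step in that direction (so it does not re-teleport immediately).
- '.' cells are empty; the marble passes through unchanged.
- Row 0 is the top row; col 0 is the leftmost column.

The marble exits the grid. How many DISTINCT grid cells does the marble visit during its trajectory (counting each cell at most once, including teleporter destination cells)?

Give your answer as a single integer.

Answer: 3

Derivation:
Step 1: enter (2,0), '/' deflects right->up, move up to (1,0)
Step 2: enter (1,0), '.' pass, move up to (0,0)
Step 3: enter (0,0), '.' pass, move up to (-1,0)
Step 4: at (-1,0) — EXIT via top edge, pos 0
Distinct cells visited: 3 (path length 3)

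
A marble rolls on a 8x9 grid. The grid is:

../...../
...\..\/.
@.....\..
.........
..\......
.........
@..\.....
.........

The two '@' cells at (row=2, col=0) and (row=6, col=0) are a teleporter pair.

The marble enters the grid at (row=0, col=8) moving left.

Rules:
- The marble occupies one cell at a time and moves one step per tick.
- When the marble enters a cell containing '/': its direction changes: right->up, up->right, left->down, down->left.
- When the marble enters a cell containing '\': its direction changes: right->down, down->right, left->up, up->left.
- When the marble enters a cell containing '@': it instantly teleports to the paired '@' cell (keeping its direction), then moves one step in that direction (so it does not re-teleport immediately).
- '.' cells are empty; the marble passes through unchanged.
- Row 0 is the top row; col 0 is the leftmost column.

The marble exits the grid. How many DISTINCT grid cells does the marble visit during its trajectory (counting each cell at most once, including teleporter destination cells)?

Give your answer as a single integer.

Step 1: enter (0,8), '/' deflects left->down, move down to (1,8)
Step 2: enter (1,8), '.' pass, move down to (2,8)
Step 3: enter (2,8), '.' pass, move down to (3,8)
Step 4: enter (3,8), '.' pass, move down to (4,8)
Step 5: enter (4,8), '.' pass, move down to (5,8)
Step 6: enter (5,8), '.' pass, move down to (6,8)
Step 7: enter (6,8), '.' pass, move down to (7,8)
Step 8: enter (7,8), '.' pass, move down to (8,8)
Step 9: at (8,8) — EXIT via bottom edge, pos 8
Distinct cells visited: 8 (path length 8)

Answer: 8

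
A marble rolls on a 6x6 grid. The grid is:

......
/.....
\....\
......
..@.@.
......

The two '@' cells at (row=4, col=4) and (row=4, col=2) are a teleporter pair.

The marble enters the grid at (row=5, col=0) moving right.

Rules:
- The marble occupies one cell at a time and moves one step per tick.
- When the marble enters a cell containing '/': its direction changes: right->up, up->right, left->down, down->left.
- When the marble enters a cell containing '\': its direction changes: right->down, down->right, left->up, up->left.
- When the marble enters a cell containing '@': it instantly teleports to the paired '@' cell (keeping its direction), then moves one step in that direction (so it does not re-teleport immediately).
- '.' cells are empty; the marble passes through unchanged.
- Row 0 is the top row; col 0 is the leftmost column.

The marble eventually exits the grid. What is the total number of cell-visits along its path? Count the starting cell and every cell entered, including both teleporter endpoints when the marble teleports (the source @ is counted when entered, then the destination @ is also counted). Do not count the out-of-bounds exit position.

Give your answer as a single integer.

Answer: 6

Derivation:
Step 1: enter (5,0), '.' pass, move right to (5,1)
Step 2: enter (5,1), '.' pass, move right to (5,2)
Step 3: enter (5,2), '.' pass, move right to (5,3)
Step 4: enter (5,3), '.' pass, move right to (5,4)
Step 5: enter (5,4), '.' pass, move right to (5,5)
Step 6: enter (5,5), '.' pass, move right to (5,6)
Step 7: at (5,6) — EXIT via right edge, pos 5
Path length (cell visits): 6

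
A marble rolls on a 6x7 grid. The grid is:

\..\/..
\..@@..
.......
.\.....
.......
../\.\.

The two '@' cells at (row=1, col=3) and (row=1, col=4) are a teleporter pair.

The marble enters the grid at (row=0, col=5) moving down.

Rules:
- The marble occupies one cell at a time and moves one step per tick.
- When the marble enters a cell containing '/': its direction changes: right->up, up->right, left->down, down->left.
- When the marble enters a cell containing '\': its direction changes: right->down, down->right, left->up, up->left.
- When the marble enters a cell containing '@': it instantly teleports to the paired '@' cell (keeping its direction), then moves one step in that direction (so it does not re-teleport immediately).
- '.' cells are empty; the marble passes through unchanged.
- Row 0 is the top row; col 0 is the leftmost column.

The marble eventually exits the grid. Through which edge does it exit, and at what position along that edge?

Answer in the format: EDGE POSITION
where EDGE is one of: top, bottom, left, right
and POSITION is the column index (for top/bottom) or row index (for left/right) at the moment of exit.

Step 1: enter (0,5), '.' pass, move down to (1,5)
Step 2: enter (1,5), '.' pass, move down to (2,5)
Step 3: enter (2,5), '.' pass, move down to (3,5)
Step 4: enter (3,5), '.' pass, move down to (4,5)
Step 5: enter (4,5), '.' pass, move down to (5,5)
Step 6: enter (5,5), '\' deflects down->right, move right to (5,6)
Step 7: enter (5,6), '.' pass, move right to (5,7)
Step 8: at (5,7) — EXIT via right edge, pos 5

Answer: right 5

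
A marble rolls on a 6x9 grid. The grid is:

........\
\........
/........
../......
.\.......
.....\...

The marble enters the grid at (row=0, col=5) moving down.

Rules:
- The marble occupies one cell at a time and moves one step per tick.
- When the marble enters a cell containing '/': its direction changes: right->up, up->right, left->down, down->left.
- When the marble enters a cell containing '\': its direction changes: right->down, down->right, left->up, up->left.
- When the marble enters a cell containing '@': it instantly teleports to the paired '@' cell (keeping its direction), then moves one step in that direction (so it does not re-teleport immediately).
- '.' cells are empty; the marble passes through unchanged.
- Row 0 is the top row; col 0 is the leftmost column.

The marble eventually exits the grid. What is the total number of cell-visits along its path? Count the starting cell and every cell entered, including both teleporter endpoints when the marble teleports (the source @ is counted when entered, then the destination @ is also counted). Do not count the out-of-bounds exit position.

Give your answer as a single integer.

Step 1: enter (0,5), '.' pass, move down to (1,5)
Step 2: enter (1,5), '.' pass, move down to (2,5)
Step 3: enter (2,5), '.' pass, move down to (3,5)
Step 4: enter (3,5), '.' pass, move down to (4,5)
Step 5: enter (4,5), '.' pass, move down to (5,5)
Step 6: enter (5,5), '\' deflects down->right, move right to (5,6)
Step 7: enter (5,6), '.' pass, move right to (5,7)
Step 8: enter (5,7), '.' pass, move right to (5,8)
Step 9: enter (5,8), '.' pass, move right to (5,9)
Step 10: at (5,9) — EXIT via right edge, pos 5
Path length (cell visits): 9

Answer: 9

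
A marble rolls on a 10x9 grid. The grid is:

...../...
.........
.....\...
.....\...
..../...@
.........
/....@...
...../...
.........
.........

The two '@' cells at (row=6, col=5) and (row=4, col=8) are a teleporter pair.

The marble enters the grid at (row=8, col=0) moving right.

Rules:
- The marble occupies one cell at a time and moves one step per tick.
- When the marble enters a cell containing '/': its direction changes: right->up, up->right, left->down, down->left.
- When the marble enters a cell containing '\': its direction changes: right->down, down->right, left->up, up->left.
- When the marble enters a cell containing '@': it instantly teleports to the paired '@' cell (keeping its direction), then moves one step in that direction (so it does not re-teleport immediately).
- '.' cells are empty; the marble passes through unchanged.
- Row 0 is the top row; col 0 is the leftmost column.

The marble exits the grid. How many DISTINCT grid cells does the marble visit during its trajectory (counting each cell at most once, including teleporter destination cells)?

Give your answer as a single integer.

Step 1: enter (8,0), '.' pass, move right to (8,1)
Step 2: enter (8,1), '.' pass, move right to (8,2)
Step 3: enter (8,2), '.' pass, move right to (8,3)
Step 4: enter (8,3), '.' pass, move right to (8,4)
Step 5: enter (8,4), '.' pass, move right to (8,5)
Step 6: enter (8,5), '.' pass, move right to (8,6)
Step 7: enter (8,6), '.' pass, move right to (8,7)
Step 8: enter (8,7), '.' pass, move right to (8,8)
Step 9: enter (8,8), '.' pass, move right to (8,9)
Step 10: at (8,9) — EXIT via right edge, pos 8
Distinct cells visited: 9 (path length 9)

Answer: 9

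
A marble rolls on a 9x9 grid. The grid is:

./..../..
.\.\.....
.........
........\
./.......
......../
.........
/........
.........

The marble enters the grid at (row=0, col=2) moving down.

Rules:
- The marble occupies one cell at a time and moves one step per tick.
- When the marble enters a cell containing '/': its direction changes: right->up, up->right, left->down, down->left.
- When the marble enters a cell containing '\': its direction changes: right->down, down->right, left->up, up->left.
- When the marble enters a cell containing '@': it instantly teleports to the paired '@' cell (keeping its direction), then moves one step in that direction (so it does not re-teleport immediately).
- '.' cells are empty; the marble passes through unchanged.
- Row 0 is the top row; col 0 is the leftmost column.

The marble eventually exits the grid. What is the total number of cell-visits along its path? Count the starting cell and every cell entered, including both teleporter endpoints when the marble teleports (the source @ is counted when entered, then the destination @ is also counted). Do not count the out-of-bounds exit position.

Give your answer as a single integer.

Step 1: enter (0,2), '.' pass, move down to (1,2)
Step 2: enter (1,2), '.' pass, move down to (2,2)
Step 3: enter (2,2), '.' pass, move down to (3,2)
Step 4: enter (3,2), '.' pass, move down to (4,2)
Step 5: enter (4,2), '.' pass, move down to (5,2)
Step 6: enter (5,2), '.' pass, move down to (6,2)
Step 7: enter (6,2), '.' pass, move down to (7,2)
Step 8: enter (7,2), '.' pass, move down to (8,2)
Step 9: enter (8,2), '.' pass, move down to (9,2)
Step 10: at (9,2) — EXIT via bottom edge, pos 2
Path length (cell visits): 9

Answer: 9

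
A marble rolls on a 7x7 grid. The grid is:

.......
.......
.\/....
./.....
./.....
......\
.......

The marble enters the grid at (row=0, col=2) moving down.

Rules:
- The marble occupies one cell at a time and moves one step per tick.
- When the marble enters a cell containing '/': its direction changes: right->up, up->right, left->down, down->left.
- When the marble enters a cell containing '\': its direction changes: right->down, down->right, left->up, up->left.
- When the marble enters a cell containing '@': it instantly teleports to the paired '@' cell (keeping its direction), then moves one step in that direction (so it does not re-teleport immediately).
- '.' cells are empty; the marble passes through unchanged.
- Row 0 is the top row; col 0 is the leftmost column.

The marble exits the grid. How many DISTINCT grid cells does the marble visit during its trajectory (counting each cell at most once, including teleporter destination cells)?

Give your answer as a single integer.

Answer: 6

Derivation:
Step 1: enter (0,2), '.' pass, move down to (1,2)
Step 2: enter (1,2), '.' pass, move down to (2,2)
Step 3: enter (2,2), '/' deflects down->left, move left to (2,1)
Step 4: enter (2,1), '\' deflects left->up, move up to (1,1)
Step 5: enter (1,1), '.' pass, move up to (0,1)
Step 6: enter (0,1), '.' pass, move up to (-1,1)
Step 7: at (-1,1) — EXIT via top edge, pos 1
Distinct cells visited: 6 (path length 6)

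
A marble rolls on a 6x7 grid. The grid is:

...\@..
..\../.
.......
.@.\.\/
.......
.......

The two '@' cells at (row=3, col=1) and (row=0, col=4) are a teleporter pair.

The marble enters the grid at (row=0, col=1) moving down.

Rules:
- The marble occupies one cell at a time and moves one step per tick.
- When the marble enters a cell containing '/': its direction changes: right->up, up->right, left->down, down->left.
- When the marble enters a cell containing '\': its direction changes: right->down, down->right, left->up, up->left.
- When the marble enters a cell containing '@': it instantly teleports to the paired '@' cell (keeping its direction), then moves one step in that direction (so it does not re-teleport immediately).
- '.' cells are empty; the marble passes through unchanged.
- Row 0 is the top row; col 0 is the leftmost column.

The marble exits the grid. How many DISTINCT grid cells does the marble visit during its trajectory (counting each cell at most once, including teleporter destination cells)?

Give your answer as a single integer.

Step 1: enter (0,1), '.' pass, move down to (1,1)
Step 2: enter (1,1), '.' pass, move down to (2,1)
Step 3: enter (2,1), '.' pass, move down to (3,1)
Step 4: enter (3,1), '@' teleport (3,1)->(0,4), also enter (0,4), move down to (1,4)
Step 5: enter (1,4), '.' pass, move down to (2,4)
Step 6: enter (2,4), '.' pass, move down to (3,4)
Step 7: enter (3,4), '.' pass, move down to (4,4)
Step 8: enter (4,4), '.' pass, move down to (5,4)
Step 9: enter (5,4), '.' pass, move down to (6,4)
Step 10: at (6,4) — EXIT via bottom edge, pos 4
Distinct cells visited: 10 (path length 10)

Answer: 10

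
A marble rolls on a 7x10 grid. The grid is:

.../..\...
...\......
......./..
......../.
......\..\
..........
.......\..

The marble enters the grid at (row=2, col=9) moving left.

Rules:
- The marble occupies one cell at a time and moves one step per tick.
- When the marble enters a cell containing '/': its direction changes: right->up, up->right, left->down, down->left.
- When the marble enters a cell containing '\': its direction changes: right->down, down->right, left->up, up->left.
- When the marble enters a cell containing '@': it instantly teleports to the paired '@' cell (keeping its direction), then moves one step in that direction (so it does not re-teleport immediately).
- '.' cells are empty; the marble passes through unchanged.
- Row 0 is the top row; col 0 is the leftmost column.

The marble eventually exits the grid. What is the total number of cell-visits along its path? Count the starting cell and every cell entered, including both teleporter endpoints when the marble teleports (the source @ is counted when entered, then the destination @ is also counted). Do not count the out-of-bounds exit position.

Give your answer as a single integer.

Step 1: enter (2,9), '.' pass, move left to (2,8)
Step 2: enter (2,8), '.' pass, move left to (2,7)
Step 3: enter (2,7), '/' deflects left->down, move down to (3,7)
Step 4: enter (3,7), '.' pass, move down to (4,7)
Step 5: enter (4,7), '.' pass, move down to (5,7)
Step 6: enter (5,7), '.' pass, move down to (6,7)
Step 7: enter (6,7), '\' deflects down->right, move right to (6,8)
Step 8: enter (6,8), '.' pass, move right to (6,9)
Step 9: enter (6,9), '.' pass, move right to (6,10)
Step 10: at (6,10) — EXIT via right edge, pos 6
Path length (cell visits): 9

Answer: 9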